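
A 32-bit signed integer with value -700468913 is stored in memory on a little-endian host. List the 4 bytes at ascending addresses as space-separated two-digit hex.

Two's complement of -700468913 in 32 bits: 700468913 = 0x29C04EB1; invert → 0xD63FB14E; add 1 → 0xD63FB14F.
Split into bytes (most-significant first): D6 3F B1 4F.
Little-endian: lowest address holds the least-significant byte.
So at ascending addresses the bytes are 4F B1 3F D6.

4F B1 3F D6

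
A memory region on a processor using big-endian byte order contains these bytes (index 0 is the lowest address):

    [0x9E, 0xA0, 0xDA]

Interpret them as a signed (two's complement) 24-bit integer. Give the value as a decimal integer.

-6381350

Big-endian: lowest address holds the most-significant byte.
The bytes are already most-significant first: 0x9EA0DA.
Top bit is set, so as a signed 24-bit value this is 0x9EA0DA − 2^24 = -6381350.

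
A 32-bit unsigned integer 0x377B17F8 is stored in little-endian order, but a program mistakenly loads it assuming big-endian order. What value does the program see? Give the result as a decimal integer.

4162288439

Stored little-endian, the bytes at ascending addresses are F8 17 7B 37.
Read back as big-endian, the last byte is least significant, giving 0xF8177B37.
0xF8177B37 = 4162288439.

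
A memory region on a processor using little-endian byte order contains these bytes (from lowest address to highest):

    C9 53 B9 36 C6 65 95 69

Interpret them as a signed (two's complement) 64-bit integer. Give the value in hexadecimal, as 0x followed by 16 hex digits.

Little-endian: lowest address holds the least-significant byte.
Reassemble most-significant byte first: 69 95 65 C6 36 B9 53 C9 → 0x699565C636B953C9.

0x699565C636B953C9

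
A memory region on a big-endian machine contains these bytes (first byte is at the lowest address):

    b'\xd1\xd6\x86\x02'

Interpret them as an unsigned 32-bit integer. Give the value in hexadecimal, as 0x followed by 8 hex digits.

Big-endian: lowest address holds the most-significant byte.
The bytes are already most-significant first: 0xD1D68602.

0xD1D68602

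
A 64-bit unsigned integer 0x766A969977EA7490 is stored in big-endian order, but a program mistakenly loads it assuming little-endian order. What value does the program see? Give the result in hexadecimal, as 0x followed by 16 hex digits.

0x9074EA7799966A76

Stored big-endian, the bytes at ascending addresses are 76 6A 96 99 77 EA 74 90.
Read back as little-endian, the first byte is least significant, giving 0x9074EA7799966A76.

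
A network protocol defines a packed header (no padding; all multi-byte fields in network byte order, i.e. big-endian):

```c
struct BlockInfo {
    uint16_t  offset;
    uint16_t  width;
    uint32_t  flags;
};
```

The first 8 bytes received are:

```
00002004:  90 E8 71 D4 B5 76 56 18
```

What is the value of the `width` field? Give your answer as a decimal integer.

`width` follows `offset` (2 bytes), so it starts at byte offset 2 and occupies 2 bytes.
Bytes at offsets 2..3: 71 D4.
In big-endian order the high byte comes first in memory.
The bytes are already most-significant first: 0x71D4.
0x71D4 = 29140.

29140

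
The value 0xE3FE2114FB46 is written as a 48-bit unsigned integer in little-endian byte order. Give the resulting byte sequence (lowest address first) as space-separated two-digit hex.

46 FB 14 21 FE E3

Split into bytes (most-significant first): E3 FE 21 14 FB 46.
In little-endian order the low byte comes first in memory.
So at ascending addresses the bytes are 46 FB 14 21 FE E3.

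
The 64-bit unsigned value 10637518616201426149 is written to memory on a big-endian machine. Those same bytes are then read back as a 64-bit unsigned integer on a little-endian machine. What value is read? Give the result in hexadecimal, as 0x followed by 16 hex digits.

0xE5744A4AD20EA093

10637518616201426149 in 64-bit hexadecimal is 0x93A00ED24A4A74E5.
Stored big-endian, the bytes at ascending addresses are 93 A0 0E D2 4A 4A 74 E5.
Read back as little-endian, the first byte is least significant, giving 0xE5744A4AD20EA093.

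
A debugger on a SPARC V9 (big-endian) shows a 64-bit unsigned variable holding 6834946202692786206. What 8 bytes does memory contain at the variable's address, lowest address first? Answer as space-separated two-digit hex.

6834946202692786206 in hexadecimal, padded to 64 bits, is 0x5EDA9B5BB668981E.
Split into bytes (most-significant first): 5E DA 9B 5B B6 68 98 1E.
Big-endian stores the most-significant byte at the lowest address.
So the memory order matches the most-significant-first order: 5E DA 9B 5B B6 68 98 1E.

5E DA 9B 5B B6 68 98 1E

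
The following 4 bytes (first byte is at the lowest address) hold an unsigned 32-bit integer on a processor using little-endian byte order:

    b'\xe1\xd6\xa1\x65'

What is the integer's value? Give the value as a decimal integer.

1705105121

Little-endian: lowest address holds the least-significant byte.
Reassemble most-significant byte first: 65 A1 D6 E1 → 0x65A1D6E1.
0x65A1D6E1 = 1705105121.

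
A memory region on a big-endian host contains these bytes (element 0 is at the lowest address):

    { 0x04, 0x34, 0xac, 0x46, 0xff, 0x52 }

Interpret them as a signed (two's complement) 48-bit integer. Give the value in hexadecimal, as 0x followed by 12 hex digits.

0x0434AC46FF52

Big-endian: lowest address holds the most-significant byte.
The bytes are already most-significant first: 0x0434AC46FF52.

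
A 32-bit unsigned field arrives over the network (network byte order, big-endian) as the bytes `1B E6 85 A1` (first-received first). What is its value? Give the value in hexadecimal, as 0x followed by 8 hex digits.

In big-endian order the high byte comes first in memory.
The bytes are already most-significant first: 0x1BE685A1.

0x1BE685A1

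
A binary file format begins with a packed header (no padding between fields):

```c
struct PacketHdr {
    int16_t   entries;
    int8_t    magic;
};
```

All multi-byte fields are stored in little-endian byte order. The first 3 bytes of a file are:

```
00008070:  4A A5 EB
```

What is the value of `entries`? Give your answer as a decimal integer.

-23222

`entries` is the first field, at byte offset 0, occupying 2 bytes.
Bytes at offsets 0..1: 4A A5.
Little-endian: lowest address holds the least-significant byte.
Reassemble most-significant byte first: A5 4A → 0xA54A.
Top bit is set, so as a signed 16-bit value this is 0xA54A − 2^16 = -23222.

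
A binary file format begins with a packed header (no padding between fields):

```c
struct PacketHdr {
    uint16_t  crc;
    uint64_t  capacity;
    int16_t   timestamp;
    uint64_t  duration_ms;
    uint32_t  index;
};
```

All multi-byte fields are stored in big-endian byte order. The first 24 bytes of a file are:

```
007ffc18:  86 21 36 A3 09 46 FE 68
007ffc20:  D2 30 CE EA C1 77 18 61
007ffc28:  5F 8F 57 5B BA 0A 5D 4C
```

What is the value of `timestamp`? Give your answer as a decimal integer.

`timestamp` follows `crc` (2 B), `capacity` (8 B), so it starts at offset 2 + 8 = 10 and occupies 2 bytes.
Bytes at offsets 10..11: CE EA.
In big-endian order the high byte comes first in memory.
The bytes are already most-significant first: 0xCEEA.
Top bit is set, so as a signed 16-bit value this is 0xCEEA − 2^16 = -12566.

-12566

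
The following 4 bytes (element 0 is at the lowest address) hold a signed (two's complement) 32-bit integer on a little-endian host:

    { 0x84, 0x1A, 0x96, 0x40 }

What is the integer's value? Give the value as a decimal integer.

1083579012

In little-endian order the low byte comes first in memory.
Reassemble most-significant byte first: 40 96 1A 84 → 0x40961A84.
0x40961A84 = 1083579012.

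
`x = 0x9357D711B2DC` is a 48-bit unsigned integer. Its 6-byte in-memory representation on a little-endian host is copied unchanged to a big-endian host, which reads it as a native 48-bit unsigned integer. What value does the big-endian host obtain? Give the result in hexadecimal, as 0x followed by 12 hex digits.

Stored little-endian, the bytes at ascending addresses are DC B2 11 D7 57 93.
Read back as big-endian, the last byte is least significant, giving 0xDCB211D75793.

0xDCB211D75793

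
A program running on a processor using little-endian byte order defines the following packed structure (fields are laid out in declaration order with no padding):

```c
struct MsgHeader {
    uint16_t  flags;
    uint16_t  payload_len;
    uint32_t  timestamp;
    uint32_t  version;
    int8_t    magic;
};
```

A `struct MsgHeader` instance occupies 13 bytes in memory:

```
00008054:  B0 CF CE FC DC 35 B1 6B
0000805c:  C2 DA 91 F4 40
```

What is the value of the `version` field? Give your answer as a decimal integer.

`version` follows `flags` (2 B), `payload_len` (2 B), `timestamp` (4 B), so it starts at offset 2 + 2 + 4 = 8 and occupies 4 bytes.
Bytes at offsets 8..11: C2 DA 91 F4.
Little-endian stores the least-significant byte at the lowest address.
Reassemble most-significant byte first: F4 91 DA C2 → 0xF491DAC2.
0xF491DAC2 = 4103199426.

4103199426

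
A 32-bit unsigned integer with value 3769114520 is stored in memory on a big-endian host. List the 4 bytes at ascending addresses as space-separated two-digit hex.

E0 A8 1F 98

3769114520 in hexadecimal, padded to 32 bits, is 0xE0A81F98.
Split into bytes (most-significant first): E0 A8 1F 98.
In big-endian order the high byte comes first in memory.
So the memory order matches the most-significant-first order: E0 A8 1F 98.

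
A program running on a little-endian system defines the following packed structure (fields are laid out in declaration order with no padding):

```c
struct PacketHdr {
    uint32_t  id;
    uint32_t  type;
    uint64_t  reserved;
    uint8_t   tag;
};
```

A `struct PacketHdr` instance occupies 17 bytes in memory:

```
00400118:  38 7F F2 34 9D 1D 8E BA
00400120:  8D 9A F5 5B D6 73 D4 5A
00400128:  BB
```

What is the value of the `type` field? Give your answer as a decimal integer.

3129875869

`type` follows `id` (4 bytes), so it starts at byte offset 4 and occupies 4 bytes.
Bytes at offsets 4..7: 9D 1D 8E BA.
Little-endian stores the least-significant byte at the lowest address.
Reassemble most-significant byte first: BA 8E 1D 9D → 0xBA8E1D9D.
0xBA8E1D9D = 3129875869.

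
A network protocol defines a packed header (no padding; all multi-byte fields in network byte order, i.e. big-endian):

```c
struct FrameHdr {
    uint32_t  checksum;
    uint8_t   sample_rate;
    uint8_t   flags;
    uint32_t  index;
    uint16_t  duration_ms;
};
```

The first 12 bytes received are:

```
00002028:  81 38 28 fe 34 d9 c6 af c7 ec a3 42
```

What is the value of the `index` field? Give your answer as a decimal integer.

3333408748

`index` follows `checksum` (4 B), `sample_rate` (1 B), `flags` (1 B), so it starts at offset 4 + 1 + 1 = 6 and occupies 4 bytes.
Bytes at offsets 6..9: C6 AF C7 EC.
Big-endian stores the most-significant byte at the lowest address.
The bytes are already most-significant first: 0xC6AFC7EC.
0xC6AFC7EC = 3333408748.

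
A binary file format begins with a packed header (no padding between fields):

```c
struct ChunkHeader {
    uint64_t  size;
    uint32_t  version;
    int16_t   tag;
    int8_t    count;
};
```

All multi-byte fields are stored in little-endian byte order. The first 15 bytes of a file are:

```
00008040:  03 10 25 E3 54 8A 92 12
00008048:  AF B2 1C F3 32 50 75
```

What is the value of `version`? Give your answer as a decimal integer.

`version` follows `size` (8 bytes), so it starts at byte offset 8 and occupies 4 bytes.
Bytes at offsets 8..11: AF B2 1C F3.
In little-endian order the low byte comes first in memory.
Reassemble most-significant byte first: F3 1C B2 AF → 0xF31CB2AF.
0xF31CB2AF = 4078744239.

4078744239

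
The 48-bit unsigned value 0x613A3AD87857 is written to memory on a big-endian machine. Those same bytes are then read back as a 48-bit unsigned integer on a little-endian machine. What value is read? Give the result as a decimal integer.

96176535386721

Stored big-endian, the bytes at ascending addresses are 61 3A 3A D8 78 57.
Read back as little-endian, the first byte is least significant, giving 0x5778D83A3A61.
0x5778D83A3A61 = 96176535386721.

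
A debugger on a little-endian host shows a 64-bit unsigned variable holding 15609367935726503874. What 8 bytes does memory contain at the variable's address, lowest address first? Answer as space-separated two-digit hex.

15609367935726503874 in hexadecimal, padded to 64 bits, is 0xD89F9D6F8159C7C2.
Split into bytes (most-significant first): D8 9F 9D 6F 81 59 C7 C2.
Little-endian: lowest address holds the least-significant byte.
So at ascending addresses the bytes are C2 C7 59 81 6F 9D 9F D8.

C2 C7 59 81 6F 9D 9F D8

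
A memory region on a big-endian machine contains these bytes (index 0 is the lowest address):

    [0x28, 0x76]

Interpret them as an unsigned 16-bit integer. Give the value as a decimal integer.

10358

Big-endian: lowest address holds the most-significant byte.
The bytes are already most-significant first: 0x2876.
0x2876 = 10358.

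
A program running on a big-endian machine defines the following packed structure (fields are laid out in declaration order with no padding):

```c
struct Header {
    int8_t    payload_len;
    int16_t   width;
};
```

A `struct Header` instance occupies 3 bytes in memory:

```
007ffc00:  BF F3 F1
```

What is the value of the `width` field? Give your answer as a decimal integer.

-3087

`width` follows `payload_len` (1 byte), so it starts at byte offset 1 and occupies 2 bytes.
Bytes at offsets 1..2: F3 F1.
In big-endian order the high byte comes first in memory.
The bytes are already most-significant first: 0xF3F1.
Top bit is set, so as a signed 16-bit value this is 0xF3F1 − 2^16 = -3087.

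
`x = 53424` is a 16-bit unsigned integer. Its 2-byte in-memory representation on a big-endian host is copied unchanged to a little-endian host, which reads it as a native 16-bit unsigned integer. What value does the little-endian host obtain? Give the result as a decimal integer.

53424 in 16-bit hexadecimal is 0xD0B0.
Stored big-endian, the bytes at ascending addresses are D0 B0.
Read back as little-endian, the first byte is least significant, giving 0xB0D0.
0xB0D0 = 45264.

45264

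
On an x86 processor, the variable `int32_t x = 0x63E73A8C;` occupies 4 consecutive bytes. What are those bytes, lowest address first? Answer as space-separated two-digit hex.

8C 3A E7 63

Split into bytes (most-significant first): 63 E7 3A 8C.
Little-endian stores the least-significant byte at the lowest address.
So at ascending addresses the bytes are 8C 3A E7 63.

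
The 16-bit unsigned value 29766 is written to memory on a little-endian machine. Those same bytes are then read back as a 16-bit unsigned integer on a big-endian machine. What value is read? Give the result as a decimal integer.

18036

29766 in 16-bit hexadecimal is 0x7446.
Stored little-endian, the bytes at ascending addresses are 46 74.
Read back as big-endian, the last byte is least significant, giving 0x4674.
0x4674 = 18036.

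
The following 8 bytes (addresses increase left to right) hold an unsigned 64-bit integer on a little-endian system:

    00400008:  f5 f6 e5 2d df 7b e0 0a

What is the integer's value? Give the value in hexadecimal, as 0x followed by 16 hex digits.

Little-endian stores the least-significant byte at the lowest address.
Reassemble most-significant byte first: 0A E0 7B DF 2D E5 F6 F5 → 0x0AE07BDF2DE5F6F5.

0x0AE07BDF2DE5F6F5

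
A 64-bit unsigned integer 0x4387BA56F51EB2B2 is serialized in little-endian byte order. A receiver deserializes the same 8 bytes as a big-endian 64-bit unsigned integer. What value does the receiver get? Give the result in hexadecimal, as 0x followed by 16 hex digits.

0xB2B21EF556BA8743

Stored little-endian, the bytes at ascending addresses are B2 B2 1E F5 56 BA 87 43.
Read back as big-endian, the last byte is least significant, giving 0xB2B21EF556BA8743.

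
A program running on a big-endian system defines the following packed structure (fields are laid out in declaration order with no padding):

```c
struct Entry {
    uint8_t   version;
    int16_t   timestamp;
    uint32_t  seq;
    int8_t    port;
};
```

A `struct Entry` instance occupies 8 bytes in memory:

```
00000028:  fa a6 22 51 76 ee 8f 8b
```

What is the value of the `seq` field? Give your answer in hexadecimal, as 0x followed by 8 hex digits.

`seq` follows `version` (1 B), `timestamp` (2 B), so it starts at offset 1 + 2 = 3 and occupies 4 bytes.
Bytes at offsets 3..6: 51 76 EE 8F.
In big-endian order the high byte comes first in memory.
The bytes are already most-significant first: 0x5176EE8F.

0x5176EE8F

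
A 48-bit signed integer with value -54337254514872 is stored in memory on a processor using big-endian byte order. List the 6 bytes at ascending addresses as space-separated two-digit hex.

Two's complement of -54337254514872 in 48 bits: 54337254514872 = 0x316B60C0E0B8; invert → 0xCE949F3F1F47; add 1 → 0xCE949F3F1F48.
Split into bytes (most-significant first): CE 94 9F 3F 1F 48.
Big-endian: lowest address holds the most-significant byte.
So the memory order matches the most-significant-first order: CE 94 9F 3F 1F 48.

CE 94 9F 3F 1F 48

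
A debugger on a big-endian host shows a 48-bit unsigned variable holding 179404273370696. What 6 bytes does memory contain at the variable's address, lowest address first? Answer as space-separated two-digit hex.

179404273370696 in hexadecimal, padded to 48 bits, is 0xA32ACFFC4648.
Split into bytes (most-significant first): A3 2A CF FC 46 48.
Big-endian: lowest address holds the most-significant byte.
So the memory order matches the most-significant-first order: A3 2A CF FC 46 48.

A3 2A CF FC 46 48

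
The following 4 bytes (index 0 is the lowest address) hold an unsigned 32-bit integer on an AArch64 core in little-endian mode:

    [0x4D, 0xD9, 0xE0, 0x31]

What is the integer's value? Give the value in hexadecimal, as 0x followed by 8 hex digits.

0x31E0D94D

Little-endian: lowest address holds the least-significant byte.
Reassemble most-significant byte first: 31 E0 D9 4D → 0x31E0D94D.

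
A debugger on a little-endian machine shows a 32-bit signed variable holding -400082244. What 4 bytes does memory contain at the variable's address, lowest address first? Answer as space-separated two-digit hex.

Two's complement of -400082244 in 32 bits: 400082244 = 0x17D8C544; invert → 0xE8273ABB; add 1 → 0xE8273ABC.
Split into bytes (most-significant first): E8 27 3A BC.
In little-endian order the low byte comes first in memory.
So at ascending addresses the bytes are BC 3A 27 E8.

BC 3A 27 E8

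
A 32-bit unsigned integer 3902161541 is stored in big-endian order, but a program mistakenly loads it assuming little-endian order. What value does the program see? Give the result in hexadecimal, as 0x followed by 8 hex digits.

0x854296E8

3902161541 in 32-bit hexadecimal is 0xE8964285.
Stored big-endian, the bytes at ascending addresses are E8 96 42 85.
Read back as little-endian, the first byte is least significant, giving 0x854296E8.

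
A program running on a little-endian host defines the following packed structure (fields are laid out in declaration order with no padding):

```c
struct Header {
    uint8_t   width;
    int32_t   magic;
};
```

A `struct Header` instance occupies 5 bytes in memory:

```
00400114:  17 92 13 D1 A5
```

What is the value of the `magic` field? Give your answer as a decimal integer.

-1513024622

`magic` follows `width` (1 byte), so it starts at byte offset 1 and occupies 4 bytes.
Bytes at offsets 1..4: 92 13 D1 A5.
In little-endian order the low byte comes first in memory.
Reassemble most-significant byte first: A5 D1 13 92 → 0xA5D11392.
Top bit is set, so as a signed 32-bit value this is 0xA5D11392 − 2^32 = -1513024622.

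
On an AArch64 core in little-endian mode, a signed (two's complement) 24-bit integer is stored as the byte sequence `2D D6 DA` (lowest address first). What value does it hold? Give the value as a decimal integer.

-2435539

Little-endian: lowest address holds the least-significant byte.
Reassemble most-significant byte first: DA D6 2D → 0xDAD62D.
Top bit is set, so as a signed 24-bit value this is 0xDAD62D − 2^24 = -2435539.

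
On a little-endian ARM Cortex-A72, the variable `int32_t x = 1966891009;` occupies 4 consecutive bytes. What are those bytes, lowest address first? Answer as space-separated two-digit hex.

01 60 3C 75

1966891009 in hexadecimal, padded to 32 bits, is 0x753C6001.
Split into bytes (most-significant first): 75 3C 60 01.
Little-endian stores the least-significant byte at the lowest address.
So at ascending addresses the bytes are 01 60 3C 75.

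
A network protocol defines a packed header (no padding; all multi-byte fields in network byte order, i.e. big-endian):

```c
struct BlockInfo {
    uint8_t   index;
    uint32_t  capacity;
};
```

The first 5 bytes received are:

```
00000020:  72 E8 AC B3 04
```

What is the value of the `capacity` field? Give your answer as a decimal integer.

3903632132

`capacity` follows `index` (1 byte), so it starts at byte offset 1 and occupies 4 bytes.
Bytes at offsets 1..4: E8 AC B3 04.
Big-endian stores the most-significant byte at the lowest address.
The bytes are already most-significant first: 0xE8ACB304.
0xE8ACB304 = 3903632132.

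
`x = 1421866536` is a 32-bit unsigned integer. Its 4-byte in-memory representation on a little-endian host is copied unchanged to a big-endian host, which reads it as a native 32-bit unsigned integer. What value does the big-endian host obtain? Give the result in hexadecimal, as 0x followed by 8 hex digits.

1421866536 in 32-bit hexadecimal is 0x54BFF628.
Stored little-endian, the bytes at ascending addresses are 28 F6 BF 54.
Read back as big-endian, the last byte is least significant, giving 0x28F6BF54.

0x28F6BF54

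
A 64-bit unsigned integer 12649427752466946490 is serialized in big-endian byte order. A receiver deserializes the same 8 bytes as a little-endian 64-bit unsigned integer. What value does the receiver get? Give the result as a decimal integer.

12649427752466946490 in 64-bit hexadecimal is 0xAF8BCB8575C299BA.
Stored big-endian, the bytes at ascending addresses are AF 8B CB 85 75 C2 99 BA.
Read back as little-endian, the first byte is least significant, giving 0xBA99C27585CB8BAF.
0xBA99C27585CB8BAF = 13445991972502997935.

13445991972502997935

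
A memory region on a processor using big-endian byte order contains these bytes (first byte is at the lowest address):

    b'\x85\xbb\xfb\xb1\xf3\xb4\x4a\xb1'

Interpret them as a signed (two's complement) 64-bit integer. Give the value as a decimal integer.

-8810171504303781199

In big-endian order the high byte comes first in memory.
The bytes are already most-significant first: 0x85BBFBB1F3B44AB1.
Top bit is set, so as a signed 64-bit value this is 0x85BBFBB1F3B44AB1 − 2^64 = -8810171504303781199.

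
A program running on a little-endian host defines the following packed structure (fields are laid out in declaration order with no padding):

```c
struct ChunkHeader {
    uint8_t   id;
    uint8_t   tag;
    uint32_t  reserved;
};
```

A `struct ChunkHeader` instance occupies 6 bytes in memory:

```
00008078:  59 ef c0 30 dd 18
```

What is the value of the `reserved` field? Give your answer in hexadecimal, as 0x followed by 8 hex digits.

0x18DD30C0

`reserved` follows `id` (1 B), `tag` (1 B), so it starts at offset 1 + 1 = 2 and occupies 4 bytes.
Bytes at offsets 2..5: C0 30 DD 18.
Little-endian stores the least-significant byte at the lowest address.
Reassemble most-significant byte first: 18 DD 30 C0 → 0x18DD30C0.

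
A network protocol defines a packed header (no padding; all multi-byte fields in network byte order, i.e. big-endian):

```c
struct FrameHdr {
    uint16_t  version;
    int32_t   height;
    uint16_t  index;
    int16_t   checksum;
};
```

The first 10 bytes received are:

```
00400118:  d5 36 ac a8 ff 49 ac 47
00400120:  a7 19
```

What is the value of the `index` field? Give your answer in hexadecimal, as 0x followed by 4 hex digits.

`index` follows `version` (2 B), `height` (4 B), so it starts at offset 2 + 4 = 6 and occupies 2 bytes.
Bytes at offsets 6..7: AC 47.
Big-endian: lowest address holds the most-significant byte.
The bytes are already most-significant first: 0xAC47.

0xAC47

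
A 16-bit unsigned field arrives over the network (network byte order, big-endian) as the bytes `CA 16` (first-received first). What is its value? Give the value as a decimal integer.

Big-endian stores the most-significant byte at the lowest address.
The bytes are already most-significant first: 0xCA16.
0xCA16 = 51734.

51734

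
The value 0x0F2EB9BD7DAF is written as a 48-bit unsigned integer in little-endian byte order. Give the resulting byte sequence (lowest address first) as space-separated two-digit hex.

AF 7D BD B9 2E 0F

Split into bytes (most-significant first): 0F 2E B9 BD 7D AF.
Little-endian stores the least-significant byte at the lowest address.
So at ascending addresses the bytes are AF 7D BD B9 2E 0F.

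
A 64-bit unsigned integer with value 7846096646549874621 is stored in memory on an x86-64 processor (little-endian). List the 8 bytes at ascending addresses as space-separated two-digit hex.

7846096646549874621 in hexadecimal, padded to 64 bits, is 0x6CE2EF5462FD27BD.
Split into bytes (most-significant first): 6C E2 EF 54 62 FD 27 BD.
Little-endian: lowest address holds the least-significant byte.
So at ascending addresses the bytes are BD 27 FD 62 54 EF E2 6C.

BD 27 FD 62 54 EF E2 6C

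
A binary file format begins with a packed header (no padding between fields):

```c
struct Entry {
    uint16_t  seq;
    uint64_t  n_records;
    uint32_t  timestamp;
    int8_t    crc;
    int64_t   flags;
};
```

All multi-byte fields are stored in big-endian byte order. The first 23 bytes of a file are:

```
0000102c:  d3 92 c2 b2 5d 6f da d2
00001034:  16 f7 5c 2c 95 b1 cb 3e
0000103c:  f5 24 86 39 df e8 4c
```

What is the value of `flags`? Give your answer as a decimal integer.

4536572358560835660

`flags` follows `seq` (2 B), `n_records` (8 B), `timestamp` (4 B), `crc` (1 B), so it starts at offset 2 + 8 + 4 + 1 = 15 and occupies 8 bytes.
Bytes at offsets 15..22: 3E F5 24 86 39 DF E8 4C.
Big-endian stores the most-significant byte at the lowest address.
The bytes are already most-significant first: 0x3EF5248639DFE84C.
0x3EF5248639DFE84C = 4536572358560835660.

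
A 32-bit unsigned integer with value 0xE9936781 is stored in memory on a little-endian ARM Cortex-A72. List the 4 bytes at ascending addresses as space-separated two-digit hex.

Split into bytes (most-significant first): E9 93 67 81.
Little-endian stores the least-significant byte at the lowest address.
So at ascending addresses the bytes are 81 67 93 E9.

81 67 93 E9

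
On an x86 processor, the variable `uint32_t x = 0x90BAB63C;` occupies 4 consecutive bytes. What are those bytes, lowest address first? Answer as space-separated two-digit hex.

Split into bytes (most-significant first): 90 BA B6 3C.
In little-endian order the low byte comes first in memory.
So at ascending addresses the bytes are 3C B6 BA 90.

3C B6 BA 90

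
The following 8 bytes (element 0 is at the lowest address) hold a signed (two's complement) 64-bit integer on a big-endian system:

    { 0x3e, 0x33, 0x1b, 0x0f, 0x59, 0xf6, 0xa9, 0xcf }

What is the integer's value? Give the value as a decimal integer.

4481955806911572431

In big-endian order the high byte comes first in memory.
The bytes are already most-significant first: 0x3E331B0F59F6A9CF.
0x3E331B0F59F6A9CF = 4481955806911572431.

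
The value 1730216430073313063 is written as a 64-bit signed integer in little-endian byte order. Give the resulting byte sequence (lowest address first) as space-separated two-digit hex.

27 77 10 13 AD F6 02 18

1730216430073313063 in hexadecimal, padded to 64 bits, is 0x1802F6AD13107727.
Split into bytes (most-significant first): 18 02 F6 AD 13 10 77 27.
Little-endian: lowest address holds the least-significant byte.
So at ascending addresses the bytes are 27 77 10 13 AD F6 02 18.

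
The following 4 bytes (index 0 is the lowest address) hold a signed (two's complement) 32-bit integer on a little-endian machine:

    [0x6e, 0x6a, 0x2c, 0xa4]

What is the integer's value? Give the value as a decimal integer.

Little-endian: lowest address holds the least-significant byte.
Reassemble most-significant byte first: A4 2C 6A 6E → 0xA42C6A6E.
Top bit is set, so as a signed 32-bit value this is 0xA42C6A6E − 2^32 = -1540593042.

-1540593042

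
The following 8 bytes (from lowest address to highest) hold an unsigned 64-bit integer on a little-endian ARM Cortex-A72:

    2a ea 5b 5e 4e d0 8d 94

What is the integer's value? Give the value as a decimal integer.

10704440924338645546

Little-endian: lowest address holds the least-significant byte.
Reassemble most-significant byte first: 94 8D D0 4E 5E 5B EA 2A → 0x948DD04E5E5BEA2A.
0x948DD04E5E5BEA2A = 10704440924338645546.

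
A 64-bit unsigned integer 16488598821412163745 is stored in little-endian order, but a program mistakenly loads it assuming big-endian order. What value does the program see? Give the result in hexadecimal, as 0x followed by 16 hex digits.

0xA150328A4445D3E4

16488598821412163745 in 64-bit hexadecimal is 0xE4D345448A3250A1.
Stored little-endian, the bytes at ascending addresses are A1 50 32 8A 44 45 D3 E4.
Read back as big-endian, the last byte is least significant, giving 0xA150328A4445D3E4.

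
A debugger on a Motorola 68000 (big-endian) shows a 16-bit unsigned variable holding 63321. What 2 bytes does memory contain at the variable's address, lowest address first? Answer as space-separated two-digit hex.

F7 59

63321 in hexadecimal, padded to 16 bits, is 0xF759.
Split into bytes (most-significant first): F7 59.
In big-endian order the high byte comes first in memory.
So the memory order matches the most-significant-first order: F7 59.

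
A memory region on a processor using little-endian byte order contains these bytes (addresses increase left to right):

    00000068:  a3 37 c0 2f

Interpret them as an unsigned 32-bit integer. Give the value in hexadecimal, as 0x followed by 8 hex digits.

0x2FC037A3

Little-endian: lowest address holds the least-significant byte.
Reassemble most-significant byte first: 2F C0 37 A3 → 0x2FC037A3.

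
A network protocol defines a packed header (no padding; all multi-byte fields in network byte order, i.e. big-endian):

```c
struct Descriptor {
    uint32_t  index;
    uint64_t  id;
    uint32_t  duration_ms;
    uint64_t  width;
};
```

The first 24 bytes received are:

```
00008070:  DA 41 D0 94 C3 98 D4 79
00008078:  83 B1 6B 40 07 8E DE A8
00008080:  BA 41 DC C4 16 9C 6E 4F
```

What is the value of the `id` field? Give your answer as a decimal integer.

14094248652221541184

`id` follows `index` (4 bytes), so it starts at byte offset 4 and occupies 8 bytes.
Bytes at offsets 4..11: C3 98 D4 79 83 B1 6B 40.
In big-endian order the high byte comes first in memory.
The bytes are already most-significant first: 0xC398D47983B16B40.
0xC398D47983B16B40 = 14094248652221541184.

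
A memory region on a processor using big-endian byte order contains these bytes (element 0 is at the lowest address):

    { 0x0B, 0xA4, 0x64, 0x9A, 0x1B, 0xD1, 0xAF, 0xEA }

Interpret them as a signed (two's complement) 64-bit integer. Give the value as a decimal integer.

838906043652222954

Big-endian stores the most-significant byte at the lowest address.
The bytes are already most-significant first: 0x0BA4649A1BD1AFEA.
0x0BA4649A1BD1AFEA = 838906043652222954.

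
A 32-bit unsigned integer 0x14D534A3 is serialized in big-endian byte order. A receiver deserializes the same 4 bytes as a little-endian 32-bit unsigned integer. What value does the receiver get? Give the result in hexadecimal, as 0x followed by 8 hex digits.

Stored big-endian, the bytes at ascending addresses are 14 D5 34 A3.
Read back as little-endian, the first byte is least significant, giving 0xA334D514.

0xA334D514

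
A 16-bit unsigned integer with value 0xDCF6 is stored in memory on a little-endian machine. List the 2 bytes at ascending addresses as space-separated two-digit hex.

Split into bytes (most-significant first): DC F6.
In little-endian order the low byte comes first in memory.
So at ascending addresses the bytes are F6 DC.

F6 DC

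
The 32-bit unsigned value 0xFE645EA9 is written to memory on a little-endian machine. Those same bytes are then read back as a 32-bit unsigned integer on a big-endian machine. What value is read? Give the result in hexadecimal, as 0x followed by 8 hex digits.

Stored little-endian, the bytes at ascending addresses are A9 5E 64 FE.
Read back as big-endian, the last byte is least significant, giving 0xA95E64FE.

0xA95E64FE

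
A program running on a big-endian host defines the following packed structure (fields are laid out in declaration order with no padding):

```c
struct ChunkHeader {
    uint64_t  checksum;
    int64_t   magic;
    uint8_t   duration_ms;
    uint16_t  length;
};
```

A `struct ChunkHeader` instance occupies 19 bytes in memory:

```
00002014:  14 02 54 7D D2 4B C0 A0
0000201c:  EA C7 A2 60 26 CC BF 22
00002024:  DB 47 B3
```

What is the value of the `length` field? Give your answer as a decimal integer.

18355

`length` follows `checksum` (8 B), `magic` (8 B), `duration_ms` (1 B), so it starts at offset 8 + 8 + 1 = 17 and occupies 2 bytes.
Bytes at offsets 17..18: 47 B3.
In big-endian order the high byte comes first in memory.
The bytes are already most-significant first: 0x47B3.
0x47B3 = 18355.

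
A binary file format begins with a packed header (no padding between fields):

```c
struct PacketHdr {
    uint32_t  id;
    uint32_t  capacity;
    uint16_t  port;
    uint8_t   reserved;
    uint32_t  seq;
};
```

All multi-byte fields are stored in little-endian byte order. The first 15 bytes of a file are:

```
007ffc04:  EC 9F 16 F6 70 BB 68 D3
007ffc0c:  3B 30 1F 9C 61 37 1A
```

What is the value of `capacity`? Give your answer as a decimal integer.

`capacity` follows `id` (4 bytes), so it starts at byte offset 4 and occupies 4 bytes.
Bytes at offsets 4..7: 70 BB 68 D3.
Little-endian stores the least-significant byte at the lowest address.
Reassemble most-significant byte first: D3 68 BB 70 → 0xD368BB70.
0xD368BB70 = 3546856304.

3546856304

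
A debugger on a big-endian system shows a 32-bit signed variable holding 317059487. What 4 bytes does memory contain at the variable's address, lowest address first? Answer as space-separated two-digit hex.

12 E5 F1 9F

317059487 in hexadecimal, padded to 32 bits, is 0x12E5F19F.
Split into bytes (most-significant first): 12 E5 F1 9F.
Big-endian: lowest address holds the most-significant byte.
So the memory order matches the most-significant-first order: 12 E5 F1 9F.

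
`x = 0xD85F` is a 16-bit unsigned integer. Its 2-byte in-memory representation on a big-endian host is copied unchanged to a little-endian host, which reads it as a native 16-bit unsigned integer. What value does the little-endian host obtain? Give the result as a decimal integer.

24536

Stored big-endian, the bytes at ascending addresses are D8 5F.
Read back as little-endian, the first byte is least significant, giving 0x5FD8.
0x5FD8 = 24536.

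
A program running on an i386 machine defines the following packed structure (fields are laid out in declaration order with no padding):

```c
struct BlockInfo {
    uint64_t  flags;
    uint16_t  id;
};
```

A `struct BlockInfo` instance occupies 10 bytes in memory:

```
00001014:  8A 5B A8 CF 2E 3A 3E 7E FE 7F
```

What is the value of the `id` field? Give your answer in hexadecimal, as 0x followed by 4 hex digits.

`id` follows `flags` (8 bytes), so it starts at byte offset 8 and occupies 2 bytes.
Bytes at offsets 8..9: FE 7F.
In little-endian order the low byte comes first in memory.
Reassemble most-significant byte first: 7F FE → 0x7FFE.

0x7FFE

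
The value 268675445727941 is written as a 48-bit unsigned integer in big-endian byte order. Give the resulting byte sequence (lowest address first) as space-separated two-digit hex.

F4 5B E0 80 A2 C5

268675445727941 in hexadecimal, padded to 48 bits, is 0xF45BE080A2C5.
Split into bytes (most-significant first): F4 5B E0 80 A2 C5.
In big-endian order the high byte comes first in memory.
So the memory order matches the most-significant-first order: F4 5B E0 80 A2 C5.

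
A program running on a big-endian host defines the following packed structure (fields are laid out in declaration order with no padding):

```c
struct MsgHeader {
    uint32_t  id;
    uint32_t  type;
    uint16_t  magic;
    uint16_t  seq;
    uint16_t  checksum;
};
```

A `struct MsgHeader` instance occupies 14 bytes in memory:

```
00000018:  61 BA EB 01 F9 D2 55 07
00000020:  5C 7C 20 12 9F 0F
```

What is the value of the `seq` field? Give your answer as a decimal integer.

`seq` follows `id` (4 B), `type` (4 B), `magic` (2 B), so it starts at offset 4 + 4 + 2 = 10 and occupies 2 bytes.
Bytes at offsets 10..11: 20 12.
Big-endian stores the most-significant byte at the lowest address.
The bytes are already most-significant first: 0x2012.
0x2012 = 8210.

8210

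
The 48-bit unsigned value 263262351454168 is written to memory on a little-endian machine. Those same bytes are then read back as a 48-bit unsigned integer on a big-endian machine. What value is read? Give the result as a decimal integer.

263262351454168 in 48-bit hexadecimal is 0xEF6F8AF0EFD8.
Stored little-endian, the bytes at ascending addresses are D8 EF F0 8A 6F EF.
Read back as big-endian, the last byte is least significant, giving 0xD8EFF08A6FEF.
0xD8EFF08A6FEF = 238525044387823.

238525044387823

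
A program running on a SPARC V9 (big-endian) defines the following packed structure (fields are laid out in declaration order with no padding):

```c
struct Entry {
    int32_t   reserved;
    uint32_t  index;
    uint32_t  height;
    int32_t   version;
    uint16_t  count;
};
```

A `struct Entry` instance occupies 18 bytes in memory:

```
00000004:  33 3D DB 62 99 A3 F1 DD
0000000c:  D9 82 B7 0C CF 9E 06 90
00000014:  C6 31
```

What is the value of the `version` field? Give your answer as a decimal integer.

-811727216

`version` follows `reserved` (4 B), `index` (4 B), `height` (4 B), so it starts at offset 4 + 4 + 4 = 12 and occupies 4 bytes.
Bytes at offsets 12..15: CF 9E 06 90.
In big-endian order the high byte comes first in memory.
The bytes are already most-significant first: 0xCF9E0690.
Top bit is set, so as a signed 32-bit value this is 0xCF9E0690 − 2^32 = -811727216.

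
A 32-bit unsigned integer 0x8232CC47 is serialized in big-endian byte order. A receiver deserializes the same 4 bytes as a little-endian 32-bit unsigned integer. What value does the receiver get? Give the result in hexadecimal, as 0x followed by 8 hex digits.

0x47CC3282

Stored big-endian, the bytes at ascending addresses are 82 32 CC 47.
Read back as little-endian, the first byte is least significant, giving 0x47CC3282.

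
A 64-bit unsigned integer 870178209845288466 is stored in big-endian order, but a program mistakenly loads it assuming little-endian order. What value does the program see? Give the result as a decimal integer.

870178209845288466 in 64-bit hexadecimal is 0x0C137E78B11D1E12.
Stored big-endian, the bytes at ascending addresses are 0C 13 7E 78 B1 1D 1E 12.
Read back as little-endian, the first byte is least significant, giving 0x121E1DB1787E130C.
0x121E1DB1787E130C = 1305513590051967756.

1305513590051967756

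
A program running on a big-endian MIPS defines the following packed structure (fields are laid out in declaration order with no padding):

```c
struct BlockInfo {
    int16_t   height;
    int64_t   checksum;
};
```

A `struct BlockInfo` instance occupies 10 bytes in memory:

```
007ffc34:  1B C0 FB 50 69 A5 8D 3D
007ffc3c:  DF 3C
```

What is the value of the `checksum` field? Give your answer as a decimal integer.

-337653812292624580

`checksum` follows `height` (2 bytes), so it starts at byte offset 2 and occupies 8 bytes.
Bytes at offsets 2..9: FB 50 69 A5 8D 3D DF 3C.
In big-endian order the high byte comes first in memory.
The bytes are already most-significant first: 0xFB5069A58D3DDF3C.
Top bit is set, so as a signed 64-bit value this is 0xFB5069A58D3DDF3C − 2^64 = -337653812292624580.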